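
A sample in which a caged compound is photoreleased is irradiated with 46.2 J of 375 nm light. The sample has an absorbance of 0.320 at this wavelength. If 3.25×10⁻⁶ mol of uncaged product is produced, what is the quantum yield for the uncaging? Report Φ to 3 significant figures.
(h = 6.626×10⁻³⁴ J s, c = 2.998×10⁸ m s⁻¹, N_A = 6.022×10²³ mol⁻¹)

Photon energy at 375 nm: hc/λ = (6.626×10⁻³⁴)(2.998×10⁸)/(375×10⁻⁹) = 5.297×10⁻¹⁹ J.
Photons incident: 46.2 / 5.297×10⁻¹⁹ = 8.722×10¹⁹, i.e. 8.722×10¹⁹/6.022×10²³ = 1.448×10⁻⁴ mol.
Fraction absorbed: 1 − 10^(−0.320) = 0.5214.
Photons absorbed: 0.5214 × 1.448×10⁻⁴ = 7.550×10⁻⁵ mol.
Φ = 3.25×10⁻⁶ mol / 7.550×10⁻⁵ mol photons = 0.0430.

Φ = 0.0430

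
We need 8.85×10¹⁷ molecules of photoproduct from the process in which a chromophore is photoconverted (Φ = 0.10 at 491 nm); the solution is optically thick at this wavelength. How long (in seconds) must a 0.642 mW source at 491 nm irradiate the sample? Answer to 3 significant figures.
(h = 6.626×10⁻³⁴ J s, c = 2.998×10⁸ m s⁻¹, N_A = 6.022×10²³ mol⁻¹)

Product: 8.85×10¹⁷ / 6.022×10²³ = 1.470×10⁻⁶ mol.
Photons that must be absorbed: 1.470×10⁻⁶ / 0.10 = 1.470×10⁻⁵ mol.
Photon energy: hc/λ = 4.046×10⁻¹⁹ J; per mole, 2.437×10⁵ J mol⁻¹.
Energy required: 1.470×10⁻⁵ × 2.437×10⁵ = 3.582 J.
Time: 3.582 J / 0.000642 W = 5580 s.

t ≈ 5580 s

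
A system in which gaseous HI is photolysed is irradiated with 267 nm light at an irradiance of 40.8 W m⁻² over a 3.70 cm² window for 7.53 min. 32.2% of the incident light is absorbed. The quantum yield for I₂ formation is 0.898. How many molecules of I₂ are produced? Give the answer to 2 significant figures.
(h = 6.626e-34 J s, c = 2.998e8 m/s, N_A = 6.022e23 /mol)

Photon energy at 267 nm: hc/λ = (6.626e-34)(2.998e8)/(267e-9) = 7.440e-19 J.
Energy delivered: (40.8 W m⁻²)(3.70e-4 m²)(451.8 s) = 6.820 J.
Photons incident: 6.820 / 7.440e-19 = 9.167e18, i.e. 9.167e18/6.022e23 = 1.522e-5 mol.
Photons absorbed: 0.322 × 1.522e-5 = 4.901e-6 mol.
Product: Φ × n_abs = 0.898 × 4.901e-6 = 4.401e-6 mol.
As a count: 4.401e-6 × 6.022e23 = 2.7e18.

2.7e18 molecules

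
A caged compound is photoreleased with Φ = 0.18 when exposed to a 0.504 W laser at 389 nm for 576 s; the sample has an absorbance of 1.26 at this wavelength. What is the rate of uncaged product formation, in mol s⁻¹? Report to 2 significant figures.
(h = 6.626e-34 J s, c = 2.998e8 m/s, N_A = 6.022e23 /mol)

2.8e-7 mol s⁻¹

Photon energy at 389 nm: hc/λ = (6.626e-34)(2.998e8)/(389e-9) = 5.107e-19 J.
Energy delivered: (0.504 W)(576 s) = 290.3 J.
Photons incident: 290.3 / 5.107e-19 = 5.684e20, i.e. 5.684e20/6.022e23 = 9.439e-4 mol.
Fraction absorbed: 1 − 10^(−1.26) = 0.9450.
Photons absorbed: 0.9450 × 9.439e-4 = 8.920e-4 mol.
Product formed: 0.18 × 8.920e-4 = 1.606e-4 mol.
Rate: 1.606e-4 / 576 s = 2.8e-7 mol s⁻¹.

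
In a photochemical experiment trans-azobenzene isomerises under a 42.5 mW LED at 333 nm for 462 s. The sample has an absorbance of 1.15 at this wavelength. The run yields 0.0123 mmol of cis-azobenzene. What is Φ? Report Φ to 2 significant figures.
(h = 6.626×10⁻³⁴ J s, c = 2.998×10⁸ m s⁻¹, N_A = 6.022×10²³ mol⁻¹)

Φ = 0.24

Product: 0.0123 mmol = 1.23×10⁻⁵ mol.
Photon energy at 333 nm: hc/λ = (6.626×10⁻³⁴)(2.998×10⁸)/(333×10⁻⁹) = 5.965×10⁻¹⁹ J.
Energy delivered: (42.5 mW)(462 s) = 19.64 J.
Photons incident: 19.64 / 5.965×10⁻¹⁹ = 3.293×10¹⁹, i.e. 3.293×10¹⁹/6.022×10²³ = 5.468×10⁻⁵ mol.
Fraction absorbed: 1 − 10^(−1.15) = 0.9292.
Photons absorbed: 0.9292 × 5.468×10⁻⁵ = 5.081×10⁻⁵ mol.
Φ = 1.23×10⁻⁵ mol / 5.081×10⁻⁵ mol photons = 0.24.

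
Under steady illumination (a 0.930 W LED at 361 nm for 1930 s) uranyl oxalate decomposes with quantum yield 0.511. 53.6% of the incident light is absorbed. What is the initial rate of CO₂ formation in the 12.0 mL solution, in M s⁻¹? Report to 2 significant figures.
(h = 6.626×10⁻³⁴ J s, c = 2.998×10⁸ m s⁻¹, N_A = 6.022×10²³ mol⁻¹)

Photon energy at 361 nm: hc/λ = (6.626×10⁻³⁴)(2.998×10⁸)/(361×10⁻⁹) = 5.503×10⁻¹⁹ J.
Energy delivered: (0.930 W)(1930 s) = 1795 J.
Photons incident: 1795 / 5.503×10⁻¹⁹ = 3.262×10²¹, i.e. 3.262×10²¹/6.022×10²³ = 0.005417 mol.
Photons absorbed: 0.536 × 0.005417 = 0.002904 mol.
Product formed: 0.511 × 0.002904 = 0.001484 mol.
Rate: 0.001484 mol / (1930 s × 0.012 L) = 6.4×10⁻⁵ M s⁻¹.

6.4×10⁻⁵ M s⁻¹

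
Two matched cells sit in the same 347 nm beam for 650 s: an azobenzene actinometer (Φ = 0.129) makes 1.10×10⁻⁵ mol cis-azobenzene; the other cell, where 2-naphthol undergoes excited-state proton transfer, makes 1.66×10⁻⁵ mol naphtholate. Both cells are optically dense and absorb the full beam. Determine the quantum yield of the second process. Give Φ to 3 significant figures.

Photons absorbed by the actinometer: 1.10×10⁻⁵ / 0.129 = 8.527×10⁻⁵ mol.
Φ(unknown) = 1.66×10⁻⁵ / 8.527×10⁻⁵ = 0.195.

Φ = 0.195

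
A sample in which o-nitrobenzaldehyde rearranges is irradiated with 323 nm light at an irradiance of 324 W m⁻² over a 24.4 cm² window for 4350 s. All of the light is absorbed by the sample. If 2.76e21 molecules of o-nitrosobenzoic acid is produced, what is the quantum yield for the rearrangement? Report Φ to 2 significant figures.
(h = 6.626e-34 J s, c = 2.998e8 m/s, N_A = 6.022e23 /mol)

Product: 2.76e21 / 6.022e23 = 0.004583 mol.
Photon energy at 323 nm: hc/λ = (6.626e-34)(2.998e8)/(323e-9) = 6.150e-19 J.
Energy delivered: (324 W m⁻²)(24.4e-4 m²)(4350 s) = 3439 J.
Photons incident: 3439 / 6.150e-19 = 5.592e21, i.e. 5.592e21/6.022e23 = 0.009286 mol.
Φ = 0.004583 mol / 0.009286 mol photons = 0.49.

Φ = 0.49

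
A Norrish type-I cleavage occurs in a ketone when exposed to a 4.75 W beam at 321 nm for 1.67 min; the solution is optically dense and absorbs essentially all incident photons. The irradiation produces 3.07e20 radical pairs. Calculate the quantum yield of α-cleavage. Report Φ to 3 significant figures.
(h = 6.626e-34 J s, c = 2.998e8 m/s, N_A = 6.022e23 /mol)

Product: 3.07e20 / 6.022e23 = 5.098e-4 mol.
Photon energy at 321 nm: hc/λ = (6.626e-34)(2.998e8)/(321e-9) = 6.188e-19 J.
Energy delivered: (4.75 W)(100.2 s) = 475.9 J.
Photons incident: 475.9 / 6.188e-19 = 7.691e20, i.e. 7.691e20/6.022e23 = 0.001277 mol.
Φ = 5.098e-4 mol / 0.001277 mol photons = 0.399.

Φ = 0.399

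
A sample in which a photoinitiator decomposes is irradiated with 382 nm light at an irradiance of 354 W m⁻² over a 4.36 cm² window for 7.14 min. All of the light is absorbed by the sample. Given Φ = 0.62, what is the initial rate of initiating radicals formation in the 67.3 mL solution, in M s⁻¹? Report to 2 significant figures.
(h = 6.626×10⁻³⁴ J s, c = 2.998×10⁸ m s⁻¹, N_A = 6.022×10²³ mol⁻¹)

Photon energy at 382 nm: hc/λ = (6.626×10⁻³⁴)(2.998×10⁸)/(382×10⁻⁹) = 5.200×10⁻¹⁹ J.
Energy delivered: (354 W m⁻²)(4.36×10⁻⁴ m²)(428.4 s) = 66.12 J.
Photons incident: 66.12 / 5.200×10⁻¹⁹ = 1.272×10²⁰, i.e. 1.272×10²⁰/6.022×10²³ = 2.112×10⁻⁴ mol.
Product formed: 0.62 × 2.112×10⁻⁴ = 1.309×10⁻⁴ mol.
Rate: 1.309×10⁻⁴ mol / (428.4 s × 0.0673 L) = 4.5×10⁻⁶ M s⁻¹.

4.5×10⁻⁶ M s⁻¹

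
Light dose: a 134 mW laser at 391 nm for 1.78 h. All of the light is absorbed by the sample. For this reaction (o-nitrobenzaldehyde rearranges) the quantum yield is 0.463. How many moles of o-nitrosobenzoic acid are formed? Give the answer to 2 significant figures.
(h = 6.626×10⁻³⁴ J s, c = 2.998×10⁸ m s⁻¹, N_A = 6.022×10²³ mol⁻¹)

0.0013 mol

Photon energy at 391 nm: hc/λ = (6.626×10⁻³⁴)(2.998×10⁸)/(391×10⁻⁹) = 5.080×10⁻¹⁹ J.
Energy delivered: (134 mW)(6408 s) = 858.7 J.
Photons incident: 858.7 / 5.080×10⁻¹⁹ = 1.690×10²¹, i.e. 1.690×10²¹/6.022×10²³ = 0.002806 mol.
Product: Φ × n_abs = 0.463 × 0.002806 = 0.001299 mol.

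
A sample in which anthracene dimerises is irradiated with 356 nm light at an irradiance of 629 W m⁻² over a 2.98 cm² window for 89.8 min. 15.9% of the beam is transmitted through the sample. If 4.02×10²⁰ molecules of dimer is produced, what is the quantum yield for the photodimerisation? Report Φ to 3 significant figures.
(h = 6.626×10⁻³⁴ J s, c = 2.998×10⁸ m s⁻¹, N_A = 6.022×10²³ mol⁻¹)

Product: 4.02×10²⁰ / 6.022×10²³ = 6.676×10⁻⁴ mol.
Photon energy at 356 nm: hc/λ = (6.626×10⁻³⁴)(2.998×10⁸)/(356×10⁻⁹) = 5.580×10⁻¹⁹ J.
Energy delivered: (629 W m⁻²)(2.98×10⁻⁴ m²)(5388 s) = 1010 J.
Photons incident: 1010 / 5.580×10⁻¹⁹ = 1.810×10²¹, i.e. 1.810×10²¹/6.022×10²³ = 0.003006 mol.
Fraction absorbed: 1 − 15.9/100 = 0.8410.
Photons absorbed: 0.8410 × 0.003006 = 0.002528 mol.
Φ = 6.676×10⁻⁴ mol / 0.002528 mol photons = 0.264.

Φ = 0.264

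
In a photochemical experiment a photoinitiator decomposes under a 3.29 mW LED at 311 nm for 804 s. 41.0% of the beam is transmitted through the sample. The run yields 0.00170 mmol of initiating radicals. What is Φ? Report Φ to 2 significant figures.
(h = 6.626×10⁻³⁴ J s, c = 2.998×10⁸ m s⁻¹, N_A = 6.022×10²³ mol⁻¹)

Product: 0.00170 mmol = 1.70×10⁻⁶ mol.
Photon energy at 311 nm: hc/λ = (6.626×10⁻³⁴)(2.998×10⁸)/(311×10⁻⁹) = 6.387×10⁻¹⁹ J.
Energy delivered: (3.29 mW)(804 s) = 2.645 J.
Photons incident: 2.645 / 6.387×10⁻¹⁹ = 4.141×10¹⁸, i.e. 4.141×10¹⁸/6.022×10²³ = 6.876×10⁻⁶ mol.
Fraction absorbed: 1 − 41.0/100 = 0.5900.
Photons absorbed: 0.5900 × 6.876×10⁻⁶ = 4.057×10⁻⁶ mol.
Φ = 1.70×10⁻⁶ mol / 4.057×10⁻⁶ mol photons = 0.42.

Φ = 0.42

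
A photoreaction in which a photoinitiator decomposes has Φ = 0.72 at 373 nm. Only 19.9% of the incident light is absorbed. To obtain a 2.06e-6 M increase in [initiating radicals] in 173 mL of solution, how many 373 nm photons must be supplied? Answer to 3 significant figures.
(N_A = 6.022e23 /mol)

Product: (2.06e-6 M)(0.173 L) = 3.564e-7 mol.
Photons that must be absorbed: 3.564e-7 / 0.72 = 4.950e-7 mol.
Incident photons needed: 4.950e-7 / 0.199 = 2.487e-6 mol.
Photon count: 2.487e-6 × 6.022e23 = 1.50e18.

1.50e18 photons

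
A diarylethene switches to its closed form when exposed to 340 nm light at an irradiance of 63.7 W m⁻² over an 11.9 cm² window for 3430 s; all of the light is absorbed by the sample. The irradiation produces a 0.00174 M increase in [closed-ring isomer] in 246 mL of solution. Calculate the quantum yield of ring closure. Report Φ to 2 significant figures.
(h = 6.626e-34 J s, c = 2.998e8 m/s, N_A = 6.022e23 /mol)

Product: (0.00174 M)(0.246 L) = 4.280e-4 mol.
Photon energy at 340 nm: hc/λ = (6.626e-34)(2.998e8)/(340e-9) = 5.843e-19 J.
Energy delivered: (63.7 W m⁻²)(11.9e-4 m²)(3430 s) = 260.0 J.
Photons incident: 260.0 / 5.843e-19 = 4.450e20, i.e. 4.450e20/6.022e23 = 7.390e-4 mol.
Φ = 4.280e-4 mol / 7.390e-4 mol photons = 0.58.

Φ = 0.58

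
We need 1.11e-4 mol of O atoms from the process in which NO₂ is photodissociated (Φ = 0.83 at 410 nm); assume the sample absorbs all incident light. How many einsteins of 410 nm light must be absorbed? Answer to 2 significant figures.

Photons that must be absorbed: 1.11e-4 / 0.83 = 1.337e-4 mol.

1.3e-4 einstein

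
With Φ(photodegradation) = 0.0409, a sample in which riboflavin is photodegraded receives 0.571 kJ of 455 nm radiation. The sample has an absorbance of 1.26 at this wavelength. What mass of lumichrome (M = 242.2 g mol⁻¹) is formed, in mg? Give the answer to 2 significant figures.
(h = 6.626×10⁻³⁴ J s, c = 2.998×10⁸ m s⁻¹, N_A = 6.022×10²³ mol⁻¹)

Photon energy at 455 nm: hc/λ = (6.626×10⁻³⁴)(2.998×10⁸)/(455×10⁻⁹) = 4.366×10⁻¹⁹ J.
Incident energy: 0.571 kJ = 571 J.
Photons incident: 571 / 4.366×10⁻¹⁹ = 1.308×10²¹, i.e. 1.308×10²¹/6.022×10²³ = 0.002172 mol.
Fraction absorbed: 1 − 10^(−1.26) = 0.9450.
Photons absorbed: 0.9450 × 0.002172 = 0.002053 mol.
Product: Φ × n_abs = 0.0409 × 0.002053 = 8.397×10⁻⁵ mol.
Mass: 8.397×10⁻⁵ × 242.2 = 0.02034 g = 20 mg.

20 mg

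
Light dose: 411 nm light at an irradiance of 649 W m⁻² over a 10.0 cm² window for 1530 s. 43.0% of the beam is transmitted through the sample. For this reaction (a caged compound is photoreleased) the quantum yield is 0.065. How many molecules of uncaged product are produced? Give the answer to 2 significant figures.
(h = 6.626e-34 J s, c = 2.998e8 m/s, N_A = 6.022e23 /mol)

7.6e19 molecules

Photon energy at 411 nm: hc/λ = (6.626e-34)(2.998e8)/(411e-9) = 4.833e-19 J.
Energy delivered: (649 W m⁻²)(10.0e-4 m²)(1530 s) = 993.0 J.
Photons incident: 993.0 / 4.833e-19 = 2.055e21, i.e. 2.055e21/6.022e23 = 0.003412 mol.
Fraction absorbed: 1 − 43.0/100 = 0.5700.
Photons absorbed: 0.5700 × 0.003412 = 0.001945 mol.
Product: Φ × n_abs = 0.065 × 0.001945 = 1.264e-4 mol.
As a count: 1.264e-4 × 6.022e23 = 7.6e19.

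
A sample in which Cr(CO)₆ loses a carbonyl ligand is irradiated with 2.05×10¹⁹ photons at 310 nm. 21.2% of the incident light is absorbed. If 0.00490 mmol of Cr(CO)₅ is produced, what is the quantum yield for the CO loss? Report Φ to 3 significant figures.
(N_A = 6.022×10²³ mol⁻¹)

Product: 0.00490 mmol = 4.90×10⁻⁶ mol.
Moles of photons: 2.05×10¹⁹ / 6.022×10²³ = 3.404×10⁻⁵ mol.
Photons absorbed: 0.212 × 3.404×10⁻⁵ = 7.216×10⁻⁶ mol.
Φ = 4.90×10⁻⁶ mol / 7.216×10⁻⁶ mol photons = 0.679.

Φ = 0.679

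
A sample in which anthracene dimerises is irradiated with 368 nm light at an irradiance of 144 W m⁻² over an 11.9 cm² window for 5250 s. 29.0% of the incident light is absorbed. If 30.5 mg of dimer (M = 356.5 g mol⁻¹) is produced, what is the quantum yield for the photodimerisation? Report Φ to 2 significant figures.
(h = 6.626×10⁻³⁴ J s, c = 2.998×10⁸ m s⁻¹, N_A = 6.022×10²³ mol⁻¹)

Φ = 0.11

Product: 30.5 mg / 356.5 g mol⁻¹ = 8.555×10⁻⁵ mol.
Photon energy at 368 nm: hc/λ = (6.626×10⁻³⁴)(2.998×10⁸)/(368×10⁻⁹) = 5.398×10⁻¹⁹ J.
Energy delivered: (144 W m⁻²)(11.9×10⁻⁴ m²)(5250 s) = 899.6 J.
Photons incident: 899.6 / 5.398×10⁻¹⁹ = 1.667×10²¹, i.e. 1.667×10²¹/6.022×10²³ = 0.002768 mol.
Photons absorbed: 0.290 × 0.002768 = 8.027×10⁻⁴ mol.
Φ = 8.555×10⁻⁵ mol / 8.027×10⁻⁴ mol photons = 0.11.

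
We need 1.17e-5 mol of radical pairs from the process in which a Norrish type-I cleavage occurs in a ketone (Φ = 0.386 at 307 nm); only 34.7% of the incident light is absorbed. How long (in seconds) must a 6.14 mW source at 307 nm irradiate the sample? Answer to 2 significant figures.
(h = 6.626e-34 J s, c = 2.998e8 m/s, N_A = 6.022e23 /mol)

t ≈ 5500 s

Photons that must be absorbed: 1.17e-5 / 0.386 = 3.031e-5 mol.
Incident photons needed: 3.031e-5 / 0.347 = 8.735e-5 mol.
Photon energy: hc/λ = 6.471e-19 J; per mole, 3.897e5 J mol⁻¹.
Energy required: 8.735e-5 × 3.897e5 = 34.04 J.
Time: 34.04 J / 0.00614 W = 5500 s.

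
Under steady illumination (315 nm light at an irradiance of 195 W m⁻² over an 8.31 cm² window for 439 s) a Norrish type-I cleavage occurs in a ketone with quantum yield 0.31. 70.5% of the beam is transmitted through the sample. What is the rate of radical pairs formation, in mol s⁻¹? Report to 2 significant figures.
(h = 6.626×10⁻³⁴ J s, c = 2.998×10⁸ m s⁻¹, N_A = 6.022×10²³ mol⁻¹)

3.9×10⁻⁸ mol s⁻¹

Photon energy at 315 nm: hc/λ = (6.626×10⁻³⁴)(2.998×10⁸)/(315×10⁻⁹) = 6.306×10⁻¹⁹ J.
Energy delivered: (195 W m⁻²)(8.31×10⁻⁴ m²)(439 s) = 71.14 J.
Photons incident: 71.14 / 6.306×10⁻¹⁹ = 1.128×10²⁰, i.e. 1.128×10²⁰/6.022×10²³ = 1.873×10⁻⁴ mol.
Fraction absorbed: 1 − 70.5/100 = 0.2950.
Photons absorbed: 0.2950 × 1.873×10⁻⁴ = 5.525×10⁻⁵ mol.
Product formed: 0.31 × 5.525×10⁻⁵ = 1.713×10⁻⁵ mol.
Rate: 1.713×10⁻⁵ / 439 s = 3.9×10⁻⁸ mol s⁻¹.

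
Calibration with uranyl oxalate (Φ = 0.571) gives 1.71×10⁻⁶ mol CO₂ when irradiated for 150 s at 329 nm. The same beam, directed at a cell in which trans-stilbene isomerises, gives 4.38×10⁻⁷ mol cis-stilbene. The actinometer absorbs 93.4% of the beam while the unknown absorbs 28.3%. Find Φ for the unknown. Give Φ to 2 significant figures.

Photons absorbed by the actinometer: 1.71×10⁻⁶ / 0.571 = 2.995×10⁻⁶ mol.
Incident flux: 2.995×10⁻⁶ / 0.934 = 3.207×10⁻⁶ einstein.
Absorbed by unknown: 0.283 × 3.207×10⁻⁶ = 9.076×10⁻⁷ mol.
Φ(unknown) = 4.38×10⁻⁷ / 9.076×10⁻⁷ = 0.48.

Φ = 0.48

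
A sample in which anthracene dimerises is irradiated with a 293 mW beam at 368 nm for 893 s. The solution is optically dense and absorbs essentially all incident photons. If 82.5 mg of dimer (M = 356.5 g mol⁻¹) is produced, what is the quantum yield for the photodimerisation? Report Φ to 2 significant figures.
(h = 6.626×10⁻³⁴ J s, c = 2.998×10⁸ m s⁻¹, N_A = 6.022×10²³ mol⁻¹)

Product: 82.5 mg / 356.5 g mol⁻¹ = 2.314×10⁻⁴ mol.
Photon energy at 368 nm: hc/λ = (6.626×10⁻³⁴)(2.998×10⁸)/(368×10⁻⁹) = 5.398×10⁻¹⁹ J.
Energy delivered: (293 mW)(893 s) = 261.6 J.
Photons incident: 261.6 / 5.398×10⁻¹⁹ = 4.846×10²⁰, i.e. 4.846×10²⁰/6.022×10²³ = 8.047×10⁻⁴ mol.
Φ = 2.314×10⁻⁴ mol / 8.047×10⁻⁴ mol photons = 0.29.

Φ = 0.29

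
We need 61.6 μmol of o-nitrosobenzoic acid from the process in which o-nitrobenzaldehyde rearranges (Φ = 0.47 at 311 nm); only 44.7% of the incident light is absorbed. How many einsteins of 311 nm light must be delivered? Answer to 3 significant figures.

Product: 61.6 μmol = 6.16×10⁻⁵ mol.
Photons that must be absorbed: 6.16×10⁻⁵ / 0.47 = 1.311×10⁻⁴ mol.
Incident photons needed: 1.311×10⁻⁴ / 0.447 = 2.933×10⁻⁴ mol.

2.93×10⁻⁴ einstein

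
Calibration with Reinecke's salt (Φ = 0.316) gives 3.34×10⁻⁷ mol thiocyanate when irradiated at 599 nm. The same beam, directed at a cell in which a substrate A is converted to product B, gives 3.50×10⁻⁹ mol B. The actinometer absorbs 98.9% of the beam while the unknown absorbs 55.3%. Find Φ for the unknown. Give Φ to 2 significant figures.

Photons absorbed by the actinometer: 3.34×10⁻⁷ / 0.316 = 1.057×10⁻⁶ mol.
Incident flux: 1.057×10⁻⁶ / 0.989 = 1.069×10⁻⁶ einstein.
Absorbed by unknown: 0.553 × 1.069×10⁻⁶ = 5.912×10⁻⁷ mol.
Φ(unknown) = 3.50×10⁻⁹ / 5.912×10⁻⁷ = 0.0059.

Φ = 0.0059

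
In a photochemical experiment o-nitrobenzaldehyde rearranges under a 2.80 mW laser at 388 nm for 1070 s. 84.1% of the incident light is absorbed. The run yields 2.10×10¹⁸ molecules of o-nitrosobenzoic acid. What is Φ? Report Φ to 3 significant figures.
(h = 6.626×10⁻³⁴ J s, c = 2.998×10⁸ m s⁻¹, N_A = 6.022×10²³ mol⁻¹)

Product: 2.10×10¹⁸ / 6.022×10²³ = 3.487×10⁻⁶ mol.
Photon energy at 388 nm: hc/λ = (6.626×10⁻³⁴)(2.998×10⁸)/(388×10⁻⁹) = 5.120×10⁻¹⁹ J.
Energy delivered: (2.80 mW)(1070 s) = 2.996 J.
Photons incident: 2.996 / 5.120×10⁻¹⁹ = 5.852×10¹⁸, i.e. 5.852×10¹⁸/6.022×10²³ = 9.718×10⁻⁶ mol.
Photons absorbed: 0.841 × 9.718×10⁻⁶ = 8.173×10⁻⁶ mol.
Φ = 3.487×10⁻⁶ mol / 8.173×10⁻⁶ mol photons = 0.427.

Φ = 0.427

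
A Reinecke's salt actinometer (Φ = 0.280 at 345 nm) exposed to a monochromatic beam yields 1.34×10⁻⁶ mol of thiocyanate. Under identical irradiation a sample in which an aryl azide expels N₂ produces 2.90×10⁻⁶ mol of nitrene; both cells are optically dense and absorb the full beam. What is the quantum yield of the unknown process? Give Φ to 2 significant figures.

Photons absorbed by the actinometer: 1.34×10⁻⁶ / 0.280 = 4.786×10⁻⁶ mol.
Φ(unknown) = 2.90×10⁻⁶ / 4.786×10⁻⁶ = 0.61.

Φ = 0.61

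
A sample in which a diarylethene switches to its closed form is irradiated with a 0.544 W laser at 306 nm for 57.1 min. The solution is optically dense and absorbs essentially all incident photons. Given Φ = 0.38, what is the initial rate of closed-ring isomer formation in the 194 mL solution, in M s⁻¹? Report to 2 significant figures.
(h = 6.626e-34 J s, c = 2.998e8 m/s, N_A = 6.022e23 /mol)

2.7e-6 M s⁻¹

Photon energy at 306 nm: hc/λ = (6.626e-34)(2.998e8)/(306e-9) = 6.492e-19 J.
Energy delivered: (0.544 W)(3426 s) = 1864 J.
Photons incident: 1864 / 6.492e-19 = 2.871e21, i.e. 2.871e21/6.022e23 = 0.004768 mol.
Product formed: 0.38 × 0.004768 = 0.001812 mol.
Rate: 0.001812 mol / (3426 s × 0.194 L) = 2.7e-6 M s⁻¹.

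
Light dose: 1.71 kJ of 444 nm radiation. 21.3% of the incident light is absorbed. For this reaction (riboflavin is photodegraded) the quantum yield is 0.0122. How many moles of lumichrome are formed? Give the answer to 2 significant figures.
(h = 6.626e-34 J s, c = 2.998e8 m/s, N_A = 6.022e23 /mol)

1.6e-5 mol

Photon energy at 444 nm: hc/λ = (6.626e-34)(2.998e8)/(444e-9) = 4.474e-19 J.
Incident energy: 1.71 kJ = 1710 J.
Photons incident: 1710 / 4.474e-19 = 3.822e21, i.e. 3.822e21/6.022e23 = 0.006347 mol.
Photons absorbed: 0.213 × 0.006347 = 0.001352 mol.
Product: Φ × n_abs = 0.0122 × 0.001352 = 1.649e-5 mol.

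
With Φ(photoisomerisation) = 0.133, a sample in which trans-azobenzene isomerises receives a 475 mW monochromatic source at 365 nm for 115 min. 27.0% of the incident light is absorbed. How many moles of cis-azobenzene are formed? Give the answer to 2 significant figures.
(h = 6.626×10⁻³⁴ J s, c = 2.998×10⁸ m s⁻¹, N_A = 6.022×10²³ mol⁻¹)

3.6×10⁻⁴ mol

Photon energy at 365 nm: hc/λ = (6.626×10⁻³⁴)(2.998×10⁸)/(365×10⁻⁹) = 5.442×10⁻¹⁹ J.
Energy delivered: (475 mW)(6900 s) = 3278 J.
Photons incident: 3278 / 5.442×10⁻¹⁹ = 6.024×10²¹, i.e. 6.024×10²¹/6.022×10²³ = 0.01000 mol.
Photons absorbed: 0.270 × 0.01000 = 0.002700 mol.
Product: Φ × n_abs = 0.133 × 0.002700 = 3.591×10⁻⁴ mol.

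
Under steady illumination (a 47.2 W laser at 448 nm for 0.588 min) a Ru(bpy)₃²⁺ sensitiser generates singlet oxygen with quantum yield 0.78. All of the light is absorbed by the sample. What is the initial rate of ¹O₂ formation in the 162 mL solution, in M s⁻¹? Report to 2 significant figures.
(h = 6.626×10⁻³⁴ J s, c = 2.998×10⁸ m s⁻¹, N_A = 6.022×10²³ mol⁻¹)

8.5×10⁻⁴ M s⁻¹

Photon energy at 448 nm: hc/λ = (6.626×10⁻³⁴)(2.998×10⁸)/(448×10⁻⁹) = 4.434×10⁻¹⁹ J.
Energy delivered: (47.2 W)(35.28 s) = 1665 J.
Photons incident: 1665 / 4.434×10⁻¹⁹ = 3.755×10²¹, i.e. 3.755×10²¹/6.022×10²³ = 0.006235 mol.
Product formed: 0.78 × 0.006235 = 0.004863 mol.
Rate: 0.004863 mol / (35.28 s × 0.162 L) = 8.5×10⁻⁴ M s⁻¹.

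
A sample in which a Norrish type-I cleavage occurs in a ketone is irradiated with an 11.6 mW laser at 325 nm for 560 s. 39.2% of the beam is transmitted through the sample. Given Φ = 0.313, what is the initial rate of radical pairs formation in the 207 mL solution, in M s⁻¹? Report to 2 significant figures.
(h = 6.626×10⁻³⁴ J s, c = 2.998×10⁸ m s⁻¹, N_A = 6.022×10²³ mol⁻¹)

2.9×10⁻⁸ M s⁻¹

Photon energy at 325 nm: hc/λ = (6.626×10⁻³⁴)(2.998×10⁸)/(325×10⁻⁹) = 6.112×10⁻¹⁹ J.
Energy delivered: (11.6 mW)(560 s) = 6.496 J.
Photons incident: 6.496 / 6.112×10⁻¹⁹ = 1.063×10¹⁹, i.e. 1.063×10¹⁹/6.022×10²³ = 1.765×10⁻⁵ mol.
Fraction absorbed: 1 − 39.2/100 = 0.6080.
Photons absorbed: 0.6080 × 1.765×10⁻⁵ = 1.073×10⁻⁵ mol.
Product formed: 0.313 × 1.073×10⁻⁵ = 3.358×10⁻⁶ mol.
Rate: 3.358×10⁻⁶ mol / (560 s × 0.207 L) = 2.9×10⁻⁸ M s⁻¹.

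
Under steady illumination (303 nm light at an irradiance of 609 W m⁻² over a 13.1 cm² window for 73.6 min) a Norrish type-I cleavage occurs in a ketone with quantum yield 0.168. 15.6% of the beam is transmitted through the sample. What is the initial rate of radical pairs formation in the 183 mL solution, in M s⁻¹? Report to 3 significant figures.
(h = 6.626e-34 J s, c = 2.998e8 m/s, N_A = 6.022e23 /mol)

Photon energy at 303 nm: hc/λ = (6.626e-34)(2.998e8)/(303e-9) = 6.556e-19 J.
Energy delivered: (609 W m⁻²)(13.1e-4 m²)(4416 s) = 3523 J.
Photons incident: 3523 / 6.556e-19 = 5.374e21, i.e. 5.374e21/6.022e23 = 0.008924 mol.
Fraction absorbed: 1 − 15.6/100 = 0.8440.
Photons absorbed: 0.8440 × 0.008924 = 0.007532 mol.
Product formed: 0.168 × 0.007532 = 0.001265 mol.
Rate: 0.001265 mol / (4416 s × 0.183 L) = 1.57e-6 M s⁻¹.

1.57e-6 M s⁻¹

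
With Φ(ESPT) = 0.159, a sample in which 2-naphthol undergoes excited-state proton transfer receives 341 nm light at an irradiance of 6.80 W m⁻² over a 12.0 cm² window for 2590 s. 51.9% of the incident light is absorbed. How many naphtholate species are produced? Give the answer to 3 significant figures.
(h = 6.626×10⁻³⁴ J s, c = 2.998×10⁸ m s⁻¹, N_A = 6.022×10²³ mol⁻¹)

Photon energy at 341 nm: hc/λ = (6.626×10⁻³⁴)(2.998×10⁸)/(341×10⁻⁹) = 5.825×10⁻¹⁹ J.
Energy delivered: (6.80 W m⁻²)(12.0×10⁻⁴ m²)(2590 s) = 21.13 J.
Photons incident: 21.13 / 5.825×10⁻¹⁹ = 3.627×10¹⁹, i.e. 3.627×10¹⁹/6.022×10²³ = 6.023×10⁻⁵ mol.
Photons absorbed: 0.519 × 6.023×10⁻⁵ = 3.126×10⁻⁵ mol.
Product: Φ × n_abs = 0.159 × 3.126×10⁻⁵ = 4.970×10⁻⁶ mol.
As a count: 4.970×10⁻⁶ × 6.022×10²³ = 2.99×10¹⁸.

2.99×10¹⁸ species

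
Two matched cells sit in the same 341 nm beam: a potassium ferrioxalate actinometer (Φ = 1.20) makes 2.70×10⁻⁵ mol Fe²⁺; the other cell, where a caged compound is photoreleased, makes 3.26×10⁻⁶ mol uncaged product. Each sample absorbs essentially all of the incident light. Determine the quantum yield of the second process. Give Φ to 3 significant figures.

Φ = 0.145

Photons absorbed by the actinometer: 2.70×10⁻⁵ / 1.20 = 2.250×10⁻⁵ mol.
Φ(unknown) = 3.26×10⁻⁶ / 2.250×10⁻⁵ = 0.145.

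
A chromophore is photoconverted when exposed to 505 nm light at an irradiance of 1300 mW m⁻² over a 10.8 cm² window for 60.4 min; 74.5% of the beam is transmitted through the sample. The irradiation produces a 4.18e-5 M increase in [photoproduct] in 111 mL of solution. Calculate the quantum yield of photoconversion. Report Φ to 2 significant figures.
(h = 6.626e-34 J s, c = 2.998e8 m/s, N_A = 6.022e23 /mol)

Φ = 0.85

Product: (4.18e-5 M)(0.111 L) = 4.640e-6 mol.
Photon energy at 505 nm: hc/λ = (6.626e-34)(2.998e8)/(505e-9) = 3.934e-19 J.
Energy delivered: (1300 mW m⁻²)(10.8e-4 m²)(3624 s) = 5.088 J.
Photons incident: 5.088 / 3.934e-19 = 1.293e19, i.e. 1.293e19/6.022e23 = 2.147e-5 mol.
Fraction absorbed: 1 − 74.5/100 = 0.2550.
Photons absorbed: 0.2550 × 2.147e-5 = 5.475e-6 mol.
Φ = 4.640e-6 mol / 5.475e-6 mol photons = 0.85.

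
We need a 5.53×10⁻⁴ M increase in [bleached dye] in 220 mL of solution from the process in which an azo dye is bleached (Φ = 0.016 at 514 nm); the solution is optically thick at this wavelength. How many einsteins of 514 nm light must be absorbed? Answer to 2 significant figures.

Product: (5.53×10⁻⁴ M)(0.22 L) = 1.217×10⁻⁴ mol.
Photons that must be absorbed: 1.217×10⁻⁴ / 0.016 = 0.007606 mol.

0.0076 einstein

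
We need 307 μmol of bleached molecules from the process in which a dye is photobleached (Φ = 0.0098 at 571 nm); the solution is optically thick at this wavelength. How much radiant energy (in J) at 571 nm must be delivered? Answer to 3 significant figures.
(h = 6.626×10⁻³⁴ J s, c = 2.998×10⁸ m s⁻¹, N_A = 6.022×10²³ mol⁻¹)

Product: 307 μmol = 3.07×10⁻⁴ mol.
Photons that must be absorbed: 3.07×10⁻⁴ / 0.0098 = 0.03133 mol.
Photon energy: hc/λ = 3.479×10⁻¹⁹ J; per mole, 2.095×10⁵ J mol⁻¹.
Energy required: 0.03133 × 2.095×10⁵ = 6560 J.

6560 J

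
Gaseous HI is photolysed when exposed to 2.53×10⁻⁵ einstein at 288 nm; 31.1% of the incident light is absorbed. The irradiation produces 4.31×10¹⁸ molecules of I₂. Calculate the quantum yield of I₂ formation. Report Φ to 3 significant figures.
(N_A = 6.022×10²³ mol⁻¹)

Product: 4.31×10¹⁸ / 6.022×10²³ = 7.157×10⁻⁶ mol.
Photons absorbed: 0.311 × 2.53×10⁻⁵ = 7.868×10⁻⁶ mol.
Φ = 7.157×10⁻⁶ mol / 7.868×10⁻⁶ mol photons = 0.910.

Φ = 0.910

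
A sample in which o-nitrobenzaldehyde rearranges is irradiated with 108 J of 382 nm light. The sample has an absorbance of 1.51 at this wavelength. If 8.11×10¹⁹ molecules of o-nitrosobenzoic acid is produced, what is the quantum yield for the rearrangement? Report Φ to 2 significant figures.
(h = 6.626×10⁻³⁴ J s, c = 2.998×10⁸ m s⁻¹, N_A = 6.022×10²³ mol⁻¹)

Φ = 0.40

Product: 8.11×10¹⁹ / 6.022×10²³ = 1.347×10⁻⁴ mol.
Photon energy at 382 nm: hc/λ = (6.626×10⁻³⁴)(2.998×10⁸)/(382×10⁻⁹) = 5.200×10⁻¹⁹ J.
Photons incident: 108 / 5.200×10⁻¹⁹ = 2.077×10²⁰, i.e. 2.077×10²⁰/6.022×10²³ = 3.449×10⁻⁴ mol.
Fraction absorbed: 1 − 10^(−1.51) = 0.9691.
Photons absorbed: 0.9691 × 3.449×10⁻⁴ = 3.342×10⁻⁴ mol.
Φ = 1.347×10⁻⁴ mol / 3.342×10⁻⁴ mol photons = 0.40.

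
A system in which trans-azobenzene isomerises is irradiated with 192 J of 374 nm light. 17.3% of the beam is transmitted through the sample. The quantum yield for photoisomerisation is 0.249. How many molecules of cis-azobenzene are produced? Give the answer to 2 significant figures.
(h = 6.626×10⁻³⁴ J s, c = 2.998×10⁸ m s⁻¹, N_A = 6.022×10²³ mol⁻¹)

7.4×10¹⁹ molecules

Photon energy at 374 nm: hc/λ = (6.626×10⁻³⁴)(2.998×10⁸)/(374×10⁻⁹) = 5.311×10⁻¹⁹ J.
Photons incident: 192 / 5.311×10⁻¹⁹ = 3.615×10²⁰, i.e. 3.615×10²⁰/6.022×10²³ = 6.003×10⁻⁴ mol.
Fraction absorbed: 1 − 17.3/100 = 0.8270.
Photons absorbed: 0.8270 × 6.003×10⁻⁴ = 4.964×10⁻⁴ mol.
Product: Φ × n_abs = 0.249 × 4.964×10⁻⁴ = 1.236×10⁻⁴ mol.
As a count: 1.236×10⁻⁴ × 6.022×10²³ = 7.4×10¹⁹.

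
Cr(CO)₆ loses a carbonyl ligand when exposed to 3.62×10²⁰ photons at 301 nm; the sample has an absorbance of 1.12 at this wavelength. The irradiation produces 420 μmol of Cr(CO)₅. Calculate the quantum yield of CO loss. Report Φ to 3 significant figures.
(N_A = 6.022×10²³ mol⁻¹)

Product: 420 μmol = 4.20×10⁻⁴ mol.
Moles of photons: 3.62×10²⁰ / 6.022×10²³ = 6.011×10⁻⁴ mol.
Fraction absorbed: 1 − 10^(−1.12) = 0.9241.
Photons absorbed: 0.9241 × 6.011×10⁻⁴ = 5.555×10⁻⁴ mol.
Φ = 4.20×10⁻⁴ mol / 5.555×10⁻⁴ mol photons = 0.756.

Φ = 0.756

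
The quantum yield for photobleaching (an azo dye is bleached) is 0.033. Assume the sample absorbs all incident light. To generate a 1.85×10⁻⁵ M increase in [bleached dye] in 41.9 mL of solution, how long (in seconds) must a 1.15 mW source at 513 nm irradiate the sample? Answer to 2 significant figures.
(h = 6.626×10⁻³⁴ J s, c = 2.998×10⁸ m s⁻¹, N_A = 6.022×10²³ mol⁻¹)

t ≈ 4800 s

Product: (1.85×10⁻⁵ M)(0.0419 L) = 7.752×10⁻⁷ mol.
Photons that must be absorbed: 7.752×10⁻⁷ / 0.033 = 2.349×10⁻⁵ mol.
Photon energy: hc/λ = 3.872×10⁻¹⁹ J; per mole, 2.332×10⁵ J mol⁻¹.
Energy required: 2.349×10⁻⁵ × 2.332×10⁵ = 5.478 J.
Time: 5.478 J / 0.00115 W = 4800 s.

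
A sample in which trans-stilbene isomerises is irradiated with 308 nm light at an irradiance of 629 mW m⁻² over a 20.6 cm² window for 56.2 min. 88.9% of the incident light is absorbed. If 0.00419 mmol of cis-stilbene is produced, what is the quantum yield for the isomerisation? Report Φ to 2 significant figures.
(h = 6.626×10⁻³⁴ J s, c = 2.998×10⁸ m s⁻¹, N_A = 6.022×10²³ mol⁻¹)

Φ = 0.42

Product: 0.00419 mmol = 4.19×10⁻⁶ mol.
Photon energy at 308 nm: hc/λ = (6.626×10⁻³⁴)(2.998×10⁸)/(308×10⁻⁹) = 6.450×10⁻¹⁹ J.
Energy delivered: (629 mW m⁻²)(20.6×10⁻⁴ m²)(3372 s) = 4.369 J.
Photons incident: 4.369 / 6.450×10⁻¹⁹ = 6.774×10¹⁸, i.e. 6.774×10¹⁸/6.022×10²³ = 1.125×10⁻⁵ mol.
Photons absorbed: 0.889 × 1.125×10⁻⁵ = 1.000×10⁻⁵ mol.
Φ = 4.19×10⁻⁶ mol / 1.000×10⁻⁵ mol photons = 0.42.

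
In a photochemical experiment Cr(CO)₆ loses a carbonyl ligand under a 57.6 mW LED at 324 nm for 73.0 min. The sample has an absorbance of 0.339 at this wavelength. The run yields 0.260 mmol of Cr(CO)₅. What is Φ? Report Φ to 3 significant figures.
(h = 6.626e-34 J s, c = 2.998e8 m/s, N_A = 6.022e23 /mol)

Φ = 0.702

Product: 0.260 mmol = 2.60e-4 mol.
Photon energy at 324 nm: hc/λ = (6.626e-34)(2.998e8)/(324e-9) = 6.131e-19 J.
Energy delivered: (57.6 mW)(4380 s) = 252.3 J.
Photons incident: 252.3 / 6.131e-19 = 4.115e20, i.e. 4.115e20/6.022e23 = 6.833e-4 mol.
Fraction absorbed: 1 − 10^(−0.339) = 0.5419.
Photons absorbed: 0.5419 × 6.833e-4 = 3.703e-4 mol.
Φ = 2.60e-4 mol / 3.703e-4 mol photons = 0.702.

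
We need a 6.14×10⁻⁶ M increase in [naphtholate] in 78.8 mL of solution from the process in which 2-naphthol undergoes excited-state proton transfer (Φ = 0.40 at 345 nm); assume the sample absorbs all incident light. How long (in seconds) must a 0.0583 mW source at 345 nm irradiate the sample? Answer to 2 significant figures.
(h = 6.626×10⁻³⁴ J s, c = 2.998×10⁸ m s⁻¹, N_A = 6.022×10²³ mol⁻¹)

Product: (6.14×10⁻⁶ M)(0.0788 L) = 4.838×10⁻⁷ mol.
Photons that must be absorbed: 4.838×10⁻⁷ / 0.40 = 1.210×10⁻⁶ mol.
Photon energy: hc/λ = 5.758×10⁻¹⁹ J; per mole, 3.467×10⁵ J mol⁻¹.
Energy required: 1.210×10⁻⁶ × 3.467×10⁵ = 0.4195 J.
Time: 0.4195 J / 5.83e-05 W = 7200 s.

t ≈ 7200 s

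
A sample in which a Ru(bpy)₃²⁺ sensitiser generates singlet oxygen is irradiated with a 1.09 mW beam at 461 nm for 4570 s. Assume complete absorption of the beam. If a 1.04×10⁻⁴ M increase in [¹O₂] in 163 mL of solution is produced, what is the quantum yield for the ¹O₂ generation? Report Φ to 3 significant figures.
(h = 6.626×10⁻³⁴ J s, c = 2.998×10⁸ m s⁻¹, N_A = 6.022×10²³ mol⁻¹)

Product: (1.04×10⁻⁴ M)(0.163 L) = 1.695×10⁻⁵ mol.
Photon energy at 461 nm: hc/λ = (6.626×10⁻³⁴)(2.998×10⁸)/(461×10⁻⁹) = 4.309×10⁻¹⁹ J.
Energy delivered: (1.09 mW)(4570 s) = 4.981 J.
Photons incident: 4.981 / 4.309×10⁻¹⁹ = 1.156×10¹⁹, i.e. 1.156×10¹⁹/6.022×10²³ = 1.920×10⁻⁵ mol.
Φ = 1.695×10⁻⁵ mol / 1.920×10⁻⁵ mol photons = 0.883.

Φ = 0.883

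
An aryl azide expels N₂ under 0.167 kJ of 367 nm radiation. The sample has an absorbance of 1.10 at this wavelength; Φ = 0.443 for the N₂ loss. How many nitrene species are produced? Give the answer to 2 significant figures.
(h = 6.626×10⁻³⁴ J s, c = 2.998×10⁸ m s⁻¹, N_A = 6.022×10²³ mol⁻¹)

Photon energy at 367 nm: hc/λ = (6.626×10⁻³⁴)(2.998×10⁸)/(367×10⁻⁹) = 5.413×10⁻¹⁹ J.
Incident energy: 0.167 kJ = 167 J.
Photons incident: 167 / 5.413×10⁻¹⁹ = 3.085×10²⁰, i.e. 3.085×10²⁰/6.022×10²³ = 5.123×10⁻⁴ mol.
Fraction absorbed: 1 − 10^(−1.10) = 0.9206.
Photons absorbed: 0.9206 × 5.123×10⁻⁴ = 4.716×10⁻⁴ mol.
Product: Φ × n_abs = 0.443 × 4.716×10⁻⁴ = 2.089×10⁻⁴ mol.
As a count: 2.089×10⁻⁴ × 6.022×10²³ = 1.3×10²⁰.

1.3×10²⁰ species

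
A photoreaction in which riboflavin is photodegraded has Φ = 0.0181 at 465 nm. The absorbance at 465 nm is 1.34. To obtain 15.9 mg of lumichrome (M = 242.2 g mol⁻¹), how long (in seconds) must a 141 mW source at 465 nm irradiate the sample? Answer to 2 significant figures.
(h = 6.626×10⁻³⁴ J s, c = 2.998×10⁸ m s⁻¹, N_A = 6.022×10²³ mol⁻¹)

Product: 15.9 mg / 242.2 g mol⁻¹ = 6.565×10⁻⁵ mol.
Photons that must be absorbed: 6.565×10⁻⁵ / 0.0181 = 0.003627 mol.
Fraction absorbed: 1 − 10^(−1.34) = 0.9543.
Incident photons needed: 0.003627 / 0.9543 = 0.003801 mol.
Photon energy: hc/λ = 4.272×10⁻¹⁹ J; per mole, 2.573×10⁵ J mol⁻¹.
Energy required: 0.003801 × 2.573×10⁵ = 978.0 J.
Time: 978.0 J / 0.141 W = 6900 s.

t ≈ 6900 s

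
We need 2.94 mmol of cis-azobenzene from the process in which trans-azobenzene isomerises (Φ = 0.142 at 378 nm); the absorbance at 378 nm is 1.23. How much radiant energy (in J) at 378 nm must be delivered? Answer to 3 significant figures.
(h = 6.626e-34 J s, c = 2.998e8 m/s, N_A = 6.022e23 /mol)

Product: 2.94 mmol = 0.00294 mol.
Photons that must be absorbed: 0.00294 / 0.142 = 0.02070 mol.
Fraction absorbed: 1 − 10^(−1.23) = 0.9411.
Incident photons needed: 0.02070 / 0.9411 = 0.02200 mol.
Photon energy: hc/λ = 5.255e-19 J; per mole, 3.165e5 J mol⁻¹.
Energy required: 0.02200 × 3.165e5 = 6960 J.

6960 J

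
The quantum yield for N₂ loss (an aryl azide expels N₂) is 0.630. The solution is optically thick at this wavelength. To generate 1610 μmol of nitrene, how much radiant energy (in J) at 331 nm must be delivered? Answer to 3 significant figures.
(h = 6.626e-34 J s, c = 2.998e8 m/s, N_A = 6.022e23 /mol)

924 J

Product: 1610 μmol = 0.00161 mol.
Photons that must be absorbed: 0.00161 / 0.630 = 0.002556 mol.
Photon energy: hc/λ = 6.001e-19 J; per mole, 3.614e5 J mol⁻¹.
Energy required: 0.002556 × 3.614e5 = 924 J.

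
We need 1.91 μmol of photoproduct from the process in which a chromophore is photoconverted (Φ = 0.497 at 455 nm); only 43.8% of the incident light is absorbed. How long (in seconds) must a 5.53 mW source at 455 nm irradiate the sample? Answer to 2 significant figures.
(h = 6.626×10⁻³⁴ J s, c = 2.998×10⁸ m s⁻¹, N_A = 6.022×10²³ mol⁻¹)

t ≈ 420 s

Product: 1.91 μmol = 1.91×10⁻⁶ mol.
Photons that must be absorbed: 1.91×10⁻⁶ / 0.497 = 3.843×10⁻⁶ mol.
Incident photons needed: 3.843×10⁻⁶ / 0.438 = 8.774×10⁻⁶ mol.
Photon energy: hc/λ = 4.366×10⁻¹⁹ J; per mole, 2.629×10⁵ J mol⁻¹.
Energy required: 8.774×10⁻⁶ × 2.629×10⁵ = 2.307 J.
Time: 2.307 J / 0.00553 W = 420 s.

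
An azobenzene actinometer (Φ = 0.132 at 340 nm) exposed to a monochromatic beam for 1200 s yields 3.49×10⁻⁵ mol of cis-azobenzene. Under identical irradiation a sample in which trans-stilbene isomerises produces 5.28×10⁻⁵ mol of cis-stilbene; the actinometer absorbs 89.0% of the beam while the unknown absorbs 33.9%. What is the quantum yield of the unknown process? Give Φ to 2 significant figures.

Photons absorbed by the actinometer: 3.49×10⁻⁵ / 0.132 = 2.644×10⁻⁴ mol.
Incident flux: 2.644×10⁻⁴ / 0.890 = 2.971×10⁻⁴ einstein.
Absorbed by unknown: 0.339 × 2.971×10⁻⁴ = 1.007×10⁻⁴ mol.
Φ(unknown) = 5.28×10⁻⁵ / 1.007×10⁻⁴ = 0.52.

Φ = 0.52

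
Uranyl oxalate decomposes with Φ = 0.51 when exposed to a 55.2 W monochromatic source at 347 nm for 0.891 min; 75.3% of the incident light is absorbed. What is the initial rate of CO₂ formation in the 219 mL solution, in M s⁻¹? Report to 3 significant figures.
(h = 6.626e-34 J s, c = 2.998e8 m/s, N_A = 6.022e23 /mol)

2.81e-4 M s⁻¹

Photon energy at 347 nm: hc/λ = (6.626e-34)(2.998e8)/(347e-9) = 5.725e-19 J.
Energy delivered: (55.2 W)(53.46 s) = 2951 J.
Photons incident: 2951 / 5.725e-19 = 5.155e21, i.e. 5.155e21/6.022e23 = 0.008560 mol.
Photons absorbed: 0.753 × 0.008560 = 0.006446 mol.
Product formed: 0.51 × 0.006446 = 0.003287 mol.
Rate: 0.003287 mol / (53.46 s × 0.219 L) = 2.81e-4 M s⁻¹.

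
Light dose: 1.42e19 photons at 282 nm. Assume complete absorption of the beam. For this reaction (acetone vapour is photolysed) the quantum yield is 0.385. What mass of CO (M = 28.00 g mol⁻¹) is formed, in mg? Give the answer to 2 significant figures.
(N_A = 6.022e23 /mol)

Moles of photons: 1.42e19 / 6.022e23 = 2.358e-5 mol.
Product: Φ × n_abs = 0.385 × 2.358e-5 = 9.078e-6 mol.
Mass: 9.078e-6 × 28.00 = 2.542e-4 g = 0.25 mg.

0.25 mg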